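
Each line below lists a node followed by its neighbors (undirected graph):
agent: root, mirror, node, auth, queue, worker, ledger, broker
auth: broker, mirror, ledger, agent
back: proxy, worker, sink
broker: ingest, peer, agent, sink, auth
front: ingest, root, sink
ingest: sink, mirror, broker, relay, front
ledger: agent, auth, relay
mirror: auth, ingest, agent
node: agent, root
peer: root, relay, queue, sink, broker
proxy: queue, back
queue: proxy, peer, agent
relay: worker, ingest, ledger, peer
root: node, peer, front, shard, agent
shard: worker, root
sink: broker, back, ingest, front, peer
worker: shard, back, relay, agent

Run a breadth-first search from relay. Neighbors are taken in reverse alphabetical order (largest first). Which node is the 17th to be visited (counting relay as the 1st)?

node

Visit relay; enqueue worker, peer, ledger, ingest → queue [worker, peer, ledger, ingest]
Visit worker; enqueue shard, back, agent → queue [peer, ledger, ingest, shard, back, agent]
Visit peer; enqueue sink, root, queue, broker → queue [ledger, ingest, shard, back, agent, sink, root, queue, broker]
Visit ledger; enqueue auth → queue [ingest, shard, back, agent, sink, root, queue, broker, auth]
Visit ingest; enqueue mirror, front → queue [shard, back, agent, sink, root, queue, broker, auth, mirror, front]
Visit shard → queue [back, agent, sink, root, queue, broker, auth, mirror, front]
Visit back; enqueue proxy → queue [agent, sink, root, queue, broker, auth, mirror, front, proxy]
Visit agent; enqueue node → queue [sink, root, queue, broker, auth, mirror, front, proxy, node]
Visit sink → queue [root, queue, broker, auth, mirror, front, proxy, node]
Visit root → queue [queue, broker, auth, mirror, front, proxy, node]
Visit queue → queue [broker, auth, mirror, front, proxy, node]
Visit broker → queue [auth, mirror, front, proxy, node]
Visit auth → queue [mirror, front, proxy, node]
Visit mirror → queue [front, proxy, node]
Visit front → queue [proxy, node]
Visit proxy → queue [node]
Visit node → queue []

Visit order: relay, worker, peer, ledger, ingest, shard, back, agent, sink, root, queue, broker, auth, mirror, front, proxy, node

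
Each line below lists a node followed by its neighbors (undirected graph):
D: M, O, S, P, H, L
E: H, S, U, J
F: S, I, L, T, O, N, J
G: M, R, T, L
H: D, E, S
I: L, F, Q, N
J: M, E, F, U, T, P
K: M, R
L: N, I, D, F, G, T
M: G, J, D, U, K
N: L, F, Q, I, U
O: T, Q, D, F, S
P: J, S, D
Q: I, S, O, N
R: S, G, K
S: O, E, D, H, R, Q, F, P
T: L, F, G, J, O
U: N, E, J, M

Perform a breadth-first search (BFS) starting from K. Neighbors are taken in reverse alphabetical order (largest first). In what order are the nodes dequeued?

Visit K; enqueue R, M → queue [R, M]
Visit R; enqueue S, G → queue [M, S, G]
Visit M; enqueue U, J, D → queue [S, G, U, J, D]
Visit S; enqueue Q, P, O, H, F, E → queue [G, U, J, D, Q, P, O, H, F, E]
Visit G; enqueue T, L → queue [U, J, D, Q, P, O, H, F, E, T, L]
Visit U; enqueue N → queue [J, D, Q, P, O, H, F, E, T, L, N]
Visit J → queue [D, Q, P, O, H, F, E, T, L, N]
Visit D → queue [Q, P, O, H, F, E, T, L, N]
Visit Q; enqueue I → queue [P, O, H, F, E, T, L, N, I]
Visit P → queue [O, H, F, E, T, L, N, I]
Visit O → queue [H, F, E, T, L, N, I]
Visit H → queue [F, E, T, L, N, I]
Visit F → queue [E, T, L, N, I]
Visit E → queue [T, L, N, I]
Visit T → queue [L, N, I]
Visit L → queue [N, I]
Visit N → queue [I]
Visit I → queue []

K, R, M, S, G, U, J, D, Q, P, O, H, F, E, T, L, N, I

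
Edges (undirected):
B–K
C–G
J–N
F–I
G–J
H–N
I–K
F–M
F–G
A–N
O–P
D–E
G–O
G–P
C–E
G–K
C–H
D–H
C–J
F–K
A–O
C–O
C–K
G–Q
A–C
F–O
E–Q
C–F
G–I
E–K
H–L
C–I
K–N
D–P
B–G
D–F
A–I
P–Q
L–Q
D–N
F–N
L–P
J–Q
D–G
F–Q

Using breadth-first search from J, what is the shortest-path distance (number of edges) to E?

Level 0: J
Level 1: C, G, N, Q
Level 2: A, B, D, E, F, H, I, K, L, O, P
Level 3: M
E first appears at level 2.

2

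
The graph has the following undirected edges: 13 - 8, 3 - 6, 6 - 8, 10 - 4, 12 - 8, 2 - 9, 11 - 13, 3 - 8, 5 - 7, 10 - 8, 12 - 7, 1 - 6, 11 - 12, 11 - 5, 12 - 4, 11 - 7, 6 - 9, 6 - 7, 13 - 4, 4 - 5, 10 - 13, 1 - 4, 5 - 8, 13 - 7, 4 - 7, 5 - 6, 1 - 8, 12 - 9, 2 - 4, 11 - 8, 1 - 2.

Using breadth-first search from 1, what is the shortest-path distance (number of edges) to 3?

Level 0: 1
Level 1: 2, 4, 6, 8
Level 2: 3, 5, 7, 9, 10, 11, 12, 13
3 first appears at level 2.

2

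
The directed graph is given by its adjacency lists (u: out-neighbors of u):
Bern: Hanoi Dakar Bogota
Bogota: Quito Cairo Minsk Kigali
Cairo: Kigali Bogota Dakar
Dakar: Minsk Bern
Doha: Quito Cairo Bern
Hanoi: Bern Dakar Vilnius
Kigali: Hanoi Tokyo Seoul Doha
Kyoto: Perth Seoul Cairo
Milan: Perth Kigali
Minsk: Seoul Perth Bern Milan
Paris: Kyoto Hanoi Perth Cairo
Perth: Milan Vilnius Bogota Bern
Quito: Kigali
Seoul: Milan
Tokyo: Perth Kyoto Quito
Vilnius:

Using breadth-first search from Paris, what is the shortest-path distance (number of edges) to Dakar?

2

Level 0: Paris
Level 1: Cairo, Hanoi, Kyoto, Perth
Level 2: Bern, Bogota, Dakar, Kigali, Milan, Seoul, Vilnius
Level 3: Doha, Minsk, Quito, Tokyo
Dakar first appears at level 2.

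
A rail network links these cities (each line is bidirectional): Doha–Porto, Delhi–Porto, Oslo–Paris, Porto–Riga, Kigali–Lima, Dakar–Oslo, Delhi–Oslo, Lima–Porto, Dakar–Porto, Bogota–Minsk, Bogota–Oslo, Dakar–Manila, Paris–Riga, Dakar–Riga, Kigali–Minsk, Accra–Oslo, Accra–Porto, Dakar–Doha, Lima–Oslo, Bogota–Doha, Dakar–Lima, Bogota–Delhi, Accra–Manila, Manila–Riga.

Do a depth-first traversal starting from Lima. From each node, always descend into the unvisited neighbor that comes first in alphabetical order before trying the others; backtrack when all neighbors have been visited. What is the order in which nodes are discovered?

Visit Lima
Lima → Dakar
Dakar → Doha
Doha → Bogota
Bogota → Delhi
Delhi → Oslo
Oslo → Accra
Accra → Manila
Manila → Riga
Riga → Paris
Riga → Porto
Bogota → Minsk
Minsk → Kigali

Lima → Dakar → Doha → Bogota → Delhi → Oslo → Accra → Manila → Riga → Paris → Porto → Minsk → Kigali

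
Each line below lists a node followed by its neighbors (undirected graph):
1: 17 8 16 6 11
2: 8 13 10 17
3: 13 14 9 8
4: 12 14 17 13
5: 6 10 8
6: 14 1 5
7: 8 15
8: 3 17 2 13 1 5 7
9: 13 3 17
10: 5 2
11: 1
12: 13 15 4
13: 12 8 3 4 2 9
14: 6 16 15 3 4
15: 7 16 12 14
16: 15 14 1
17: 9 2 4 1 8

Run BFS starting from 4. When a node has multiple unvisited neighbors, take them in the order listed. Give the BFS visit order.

Visit 4; enqueue 12, 14, 17, 13 → queue [12, 14, 17, 13]
Visit 12; enqueue 15 → queue [14, 17, 13, 15]
Visit 14; enqueue 6, 16, 3 → queue [17, 13, 15, 6, 16, 3]
Visit 17; enqueue 9, 2, 1, 8 → queue [13, 15, 6, 16, 3, 9, 2, 1, 8]
Visit 13 → queue [15, 6, 16, 3, 9, 2, 1, 8]
Visit 15; enqueue 7 → queue [6, 16, 3, 9, 2, 1, 8, 7]
Visit 6; enqueue 5 → queue [16, 3, 9, 2, 1, 8, 7, 5]
Visit 16 → queue [3, 9, 2, 1, 8, 7, 5]
Visit 3 → queue [9, 2, 1, 8, 7, 5]
Visit 9 → queue [2, 1, 8, 7, 5]
Visit 2; enqueue 10 → queue [1, 8, 7, 5, 10]
Visit 1; enqueue 11 → queue [8, 7, 5, 10, 11]
Visit 8 → queue [7, 5, 10, 11]
Visit 7 → queue [5, 10, 11]
Visit 5 → queue [10, 11]
Visit 10 → queue [11]
Visit 11 → queue []

4, 12, 14, 17, 13, 15, 6, 16, 3, 9, 2, 1, 8, 7, 5, 10, 11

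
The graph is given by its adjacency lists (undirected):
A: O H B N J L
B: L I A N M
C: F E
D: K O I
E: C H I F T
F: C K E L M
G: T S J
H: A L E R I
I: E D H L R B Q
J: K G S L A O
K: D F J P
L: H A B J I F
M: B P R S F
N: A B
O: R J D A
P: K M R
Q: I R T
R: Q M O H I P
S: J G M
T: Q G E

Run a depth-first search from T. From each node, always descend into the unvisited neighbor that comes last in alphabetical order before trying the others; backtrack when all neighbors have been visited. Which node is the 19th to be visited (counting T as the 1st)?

B

Visit T
T → Q
Q → R
R → P
P → M
M → S
S → J
J → O
O → D
D → K
K → F
F → L
L → I
I → H
H → E
E → C
H → A
A → N
N → B
J → G

Visit order: T, Q, R, P, M, S, J, O, D, K, F, L, I, H, E, C, A, N, B, G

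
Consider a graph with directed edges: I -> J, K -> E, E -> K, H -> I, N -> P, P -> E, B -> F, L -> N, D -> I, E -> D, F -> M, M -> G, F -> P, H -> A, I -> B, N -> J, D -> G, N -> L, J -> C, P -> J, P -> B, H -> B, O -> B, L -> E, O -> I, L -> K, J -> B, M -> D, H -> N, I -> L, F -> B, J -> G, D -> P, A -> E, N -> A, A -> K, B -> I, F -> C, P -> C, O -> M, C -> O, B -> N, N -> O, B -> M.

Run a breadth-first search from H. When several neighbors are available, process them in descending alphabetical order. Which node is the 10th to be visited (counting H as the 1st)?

M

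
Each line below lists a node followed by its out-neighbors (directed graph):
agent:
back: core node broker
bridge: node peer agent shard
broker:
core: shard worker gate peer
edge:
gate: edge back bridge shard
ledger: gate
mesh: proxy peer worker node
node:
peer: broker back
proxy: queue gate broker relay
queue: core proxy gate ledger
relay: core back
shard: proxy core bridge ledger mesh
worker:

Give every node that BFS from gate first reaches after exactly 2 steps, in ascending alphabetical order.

agent, broker, core, ledger, mesh, node, peer, proxy

Level 0: gate
Level 1: back, bridge, edge, shard
Level 2: agent, broker, core, ledger, mesh, node, peer, proxy
Level 3: queue, relay, worker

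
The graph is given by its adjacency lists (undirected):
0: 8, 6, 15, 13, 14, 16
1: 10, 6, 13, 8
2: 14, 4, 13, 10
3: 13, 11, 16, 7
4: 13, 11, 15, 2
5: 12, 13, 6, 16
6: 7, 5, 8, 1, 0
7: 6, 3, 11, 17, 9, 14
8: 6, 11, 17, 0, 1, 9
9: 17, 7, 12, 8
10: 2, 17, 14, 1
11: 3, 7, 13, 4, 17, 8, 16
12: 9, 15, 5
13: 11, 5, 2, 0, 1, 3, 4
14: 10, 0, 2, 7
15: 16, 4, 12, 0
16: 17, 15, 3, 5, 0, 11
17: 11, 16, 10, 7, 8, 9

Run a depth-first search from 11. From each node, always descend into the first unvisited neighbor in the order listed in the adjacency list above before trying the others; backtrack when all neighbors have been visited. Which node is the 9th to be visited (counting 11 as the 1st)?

Visit 11
11 → 3
3 → 13
13 → 5
5 → 12
12 → 9
9 → 17
17 → 16
16 → 15
15 → 4
4 → 2
2 → 14
14 → 10
10 → 1
1 → 6
6 → 7
6 → 8
8 → 0

Visit order: 11, 3, 13, 5, 12, 9, 17, 16, 15, 4, 2, 14, 10, 1, 6, 7, 8, 0

15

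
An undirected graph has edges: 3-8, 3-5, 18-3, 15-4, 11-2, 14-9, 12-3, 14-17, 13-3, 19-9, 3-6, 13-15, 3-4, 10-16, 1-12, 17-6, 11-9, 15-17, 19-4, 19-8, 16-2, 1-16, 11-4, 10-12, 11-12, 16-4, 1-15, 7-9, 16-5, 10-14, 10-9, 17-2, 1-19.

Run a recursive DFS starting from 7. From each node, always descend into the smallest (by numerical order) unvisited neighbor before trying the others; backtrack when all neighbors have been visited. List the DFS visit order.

7 → 9 → 10 → 12 → 1 → 15 → 4 → 3 → 5 → 16 → 2 → 11 → 17 → 6 → 14 → 8 → 19 → 13 → 18

Visit 7
7 → 9
9 → 10
10 → 12
12 → 1
1 → 15
15 → 4
4 → 3
3 → 5
5 → 16
16 → 2
2 → 11
2 → 17
17 → 6
17 → 14
3 → 8
8 → 19
3 → 13
3 → 18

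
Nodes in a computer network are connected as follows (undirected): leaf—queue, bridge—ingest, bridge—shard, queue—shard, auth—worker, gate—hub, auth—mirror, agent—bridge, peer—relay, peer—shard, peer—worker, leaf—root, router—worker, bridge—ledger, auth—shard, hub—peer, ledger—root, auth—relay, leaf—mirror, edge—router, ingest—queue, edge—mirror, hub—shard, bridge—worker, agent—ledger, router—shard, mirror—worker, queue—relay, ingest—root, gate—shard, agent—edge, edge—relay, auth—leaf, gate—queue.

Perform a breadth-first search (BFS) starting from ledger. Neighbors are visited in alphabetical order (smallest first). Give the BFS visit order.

Visit ledger; enqueue agent, bridge, root → queue [agent, bridge, root]
Visit agent; enqueue edge → queue [bridge, root, edge]
Visit bridge; enqueue ingest, shard, worker → queue [root, edge, ingest, shard, worker]
Visit root; enqueue leaf → queue [edge, ingest, shard, worker, leaf]
Visit edge; enqueue mirror, relay, router → queue [ingest, shard, worker, leaf, mirror, relay, router]
Visit ingest; enqueue queue → queue [shard, worker, leaf, mirror, relay, router, queue]
Visit shard; enqueue auth, gate, hub, peer → queue [worker, leaf, mirror, relay, router, queue, auth, gate, hub, peer]
Visit worker → queue [leaf, mirror, relay, router, queue, auth, gate, hub, peer]
Visit leaf → queue [mirror, relay, router, queue, auth, gate, hub, peer]
Visit mirror → queue [relay, router, queue, auth, gate, hub, peer]
Visit relay → queue [router, queue, auth, gate, hub, peer]
Visit router → queue [queue, auth, gate, hub, peer]
Visit queue → queue [auth, gate, hub, peer]
Visit auth → queue [gate, hub, peer]
Visit gate → queue [hub, peer]
Visit hub → queue [peer]
Visit peer → queue []

ledger, agent, bridge, root, edge, ingest, shard, worker, leaf, mirror, relay, router, queue, auth, gate, hub, peer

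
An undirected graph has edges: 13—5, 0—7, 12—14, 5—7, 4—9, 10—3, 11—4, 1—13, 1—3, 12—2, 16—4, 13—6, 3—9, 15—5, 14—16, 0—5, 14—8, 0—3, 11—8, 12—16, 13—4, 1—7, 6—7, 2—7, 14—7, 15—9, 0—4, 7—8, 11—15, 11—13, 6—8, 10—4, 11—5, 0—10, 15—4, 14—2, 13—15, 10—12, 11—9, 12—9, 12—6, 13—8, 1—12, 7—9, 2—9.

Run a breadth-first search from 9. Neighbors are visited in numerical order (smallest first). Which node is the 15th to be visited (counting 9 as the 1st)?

5

Visit 9; enqueue 2, 3, 4, 7, 11, 12, 15 → queue [2, 3, 4, 7, 11, 12, 15]
Visit 2; enqueue 14 → queue [3, 4, 7, 11, 12, 15, 14]
Visit 3; enqueue 0, 1, 10 → queue [4, 7, 11, 12, 15, 14, 0, 1, 10]
Visit 4; enqueue 13, 16 → queue [7, 11, 12, 15, 14, 0, 1, 10, 13, 16]
Visit 7; enqueue 5, 6, 8 → queue [11, 12, 15, 14, 0, 1, 10, 13, 16, 5, 6, 8]
Visit 11 → queue [12, 15, 14, 0, 1, 10, 13, 16, 5, 6, 8]
Visit 12 → queue [15, 14, 0, 1, 10, 13, 16, 5, 6, 8]
Visit 15 → queue [14, 0, 1, 10, 13, 16, 5, 6, 8]
Visit 14 → queue [0, 1, 10, 13, 16, 5, 6, 8]
Visit 0 → queue [1, 10, 13, 16, 5, 6, 8]
Visit 1 → queue [10, 13, 16, 5, 6, 8]
Visit 10 → queue [13, 16, 5, 6, 8]
Visit 13 → queue [16, 5, 6, 8]
Visit 16 → queue [5, 6, 8]
Visit 5 → queue [6, 8]
Visit 6 → queue [8]
Visit 8 → queue []

Visit order: 9, 2, 3, 4, 7, 11, 12, 15, 14, 0, 1, 10, 13, 16, 5, 6, 8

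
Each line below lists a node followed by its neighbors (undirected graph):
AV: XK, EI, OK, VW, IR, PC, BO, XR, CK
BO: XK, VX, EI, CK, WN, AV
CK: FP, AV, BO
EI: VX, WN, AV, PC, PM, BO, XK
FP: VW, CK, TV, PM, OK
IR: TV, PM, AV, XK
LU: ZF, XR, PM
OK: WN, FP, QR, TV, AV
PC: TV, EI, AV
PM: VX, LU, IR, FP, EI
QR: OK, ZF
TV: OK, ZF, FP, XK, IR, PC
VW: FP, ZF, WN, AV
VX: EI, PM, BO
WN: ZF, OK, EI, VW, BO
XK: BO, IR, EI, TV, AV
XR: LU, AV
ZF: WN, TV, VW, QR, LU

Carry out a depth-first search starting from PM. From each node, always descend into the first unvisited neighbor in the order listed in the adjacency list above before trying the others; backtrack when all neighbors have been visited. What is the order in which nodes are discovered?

Visit PM
PM → VX
VX → EI
EI → WN
WN → ZF
ZF → TV
TV → OK
OK → FP
FP → VW
VW → AV
AV → XK
XK → BO
BO → CK
XK → IR
AV → PC
AV → XR
XR → LU
OK → QR

PM VX EI WN ZF TV OK FP VW AV XK BO CK IR PC XR LU QR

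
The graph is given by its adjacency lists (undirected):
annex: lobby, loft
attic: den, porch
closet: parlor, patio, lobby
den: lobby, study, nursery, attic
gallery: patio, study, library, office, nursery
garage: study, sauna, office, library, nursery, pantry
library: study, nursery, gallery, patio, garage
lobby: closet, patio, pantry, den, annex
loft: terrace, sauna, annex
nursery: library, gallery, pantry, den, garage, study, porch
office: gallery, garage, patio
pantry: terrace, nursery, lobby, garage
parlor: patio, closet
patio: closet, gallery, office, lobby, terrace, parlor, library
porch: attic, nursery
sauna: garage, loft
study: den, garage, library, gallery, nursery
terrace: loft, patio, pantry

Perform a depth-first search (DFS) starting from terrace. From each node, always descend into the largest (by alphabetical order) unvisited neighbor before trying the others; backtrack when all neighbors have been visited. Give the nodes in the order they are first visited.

terrace, patio, parlor, closet, lobby, pantry, nursery, study, library, garage, sauna, loft, annex, office, gallery, den, attic, porch

Visit terrace
terrace → patio
patio → parlor
parlor → closet
closet → lobby
lobby → pantry
pantry → nursery
nursery → study
study → library
library → garage
garage → sauna
sauna → loft
loft → annex
garage → office
office → gallery
study → den
den → attic
attic → porch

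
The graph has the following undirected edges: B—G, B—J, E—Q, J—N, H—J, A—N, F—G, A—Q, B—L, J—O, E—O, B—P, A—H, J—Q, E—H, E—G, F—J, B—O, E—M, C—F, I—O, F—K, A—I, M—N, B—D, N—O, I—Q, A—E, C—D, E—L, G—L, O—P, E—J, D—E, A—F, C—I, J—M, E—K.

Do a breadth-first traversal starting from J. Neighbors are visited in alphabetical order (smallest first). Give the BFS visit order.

Visit J; enqueue B, E, F, H, M, N, O, Q → queue [B, E, F, H, M, N, O, Q]
Visit B; enqueue D, G, L, P → queue [E, F, H, M, N, O, Q, D, G, L, P]
Visit E; enqueue A, K → queue [F, H, M, N, O, Q, D, G, L, P, A, K]
Visit F; enqueue C → queue [H, M, N, O, Q, D, G, L, P, A, K, C]
Visit H → queue [M, N, O, Q, D, G, L, P, A, K, C]
Visit M → queue [N, O, Q, D, G, L, P, A, K, C]
Visit N → queue [O, Q, D, G, L, P, A, K, C]
Visit O; enqueue I → queue [Q, D, G, L, P, A, K, C, I]
Visit Q → queue [D, G, L, P, A, K, C, I]
Visit D → queue [G, L, P, A, K, C, I]
Visit G → queue [L, P, A, K, C, I]
Visit L → queue [P, A, K, C, I]
Visit P → queue [A, K, C, I]
Visit A → queue [K, C, I]
Visit K → queue [C, I]
Visit C → queue [I]
Visit I → queue []

J, B, E, F, H, M, N, O, Q, D, G, L, P, A, K, C, I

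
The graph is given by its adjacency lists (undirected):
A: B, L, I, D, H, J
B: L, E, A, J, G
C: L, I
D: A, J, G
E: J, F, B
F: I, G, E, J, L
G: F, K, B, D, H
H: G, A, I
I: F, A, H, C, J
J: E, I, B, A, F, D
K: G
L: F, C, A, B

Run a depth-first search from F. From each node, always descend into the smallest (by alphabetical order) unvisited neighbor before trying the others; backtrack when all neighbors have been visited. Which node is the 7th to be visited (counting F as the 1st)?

Visit F
F → E
E → B
B → A
A → D
D → G
G → H
H → I
I → C
C → L
I → J
G → K

Visit order: F, E, B, A, D, G, H, I, C, L, J, K

H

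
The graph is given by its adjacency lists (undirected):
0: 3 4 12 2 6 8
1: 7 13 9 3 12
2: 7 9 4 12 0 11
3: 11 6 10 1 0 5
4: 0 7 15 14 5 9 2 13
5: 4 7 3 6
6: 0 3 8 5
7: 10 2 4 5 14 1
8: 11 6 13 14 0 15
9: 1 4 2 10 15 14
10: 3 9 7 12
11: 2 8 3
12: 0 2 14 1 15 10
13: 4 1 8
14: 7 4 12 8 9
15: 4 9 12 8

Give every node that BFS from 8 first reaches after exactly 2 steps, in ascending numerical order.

Level 0: 8
Level 1: 0, 6, 11, 13, 14, 15
Level 2: 1, 2, 3, 4, 5, 7, 9, 12
Level 3: 10

1, 2, 3, 4, 5, 7, 9, 12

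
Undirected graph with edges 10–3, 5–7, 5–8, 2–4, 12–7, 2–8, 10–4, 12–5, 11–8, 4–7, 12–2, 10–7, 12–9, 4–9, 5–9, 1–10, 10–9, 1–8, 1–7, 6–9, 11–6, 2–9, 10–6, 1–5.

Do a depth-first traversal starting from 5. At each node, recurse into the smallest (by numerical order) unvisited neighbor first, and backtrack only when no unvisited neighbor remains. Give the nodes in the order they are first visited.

Visit 5
5 → 1
1 → 7
7 → 4
4 → 2
2 → 8
8 → 11
11 → 6
6 → 9
9 → 10
10 → 3
9 → 12

5 → 1 → 7 → 4 → 2 → 8 → 11 → 6 → 9 → 10 → 3 → 12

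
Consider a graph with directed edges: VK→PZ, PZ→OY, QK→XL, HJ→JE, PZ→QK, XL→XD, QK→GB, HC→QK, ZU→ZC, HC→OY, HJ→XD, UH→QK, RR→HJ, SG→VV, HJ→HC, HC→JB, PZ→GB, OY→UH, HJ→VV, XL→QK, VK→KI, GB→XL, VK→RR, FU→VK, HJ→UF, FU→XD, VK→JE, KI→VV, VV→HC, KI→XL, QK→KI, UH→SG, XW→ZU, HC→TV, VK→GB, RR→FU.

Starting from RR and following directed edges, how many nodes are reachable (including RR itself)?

19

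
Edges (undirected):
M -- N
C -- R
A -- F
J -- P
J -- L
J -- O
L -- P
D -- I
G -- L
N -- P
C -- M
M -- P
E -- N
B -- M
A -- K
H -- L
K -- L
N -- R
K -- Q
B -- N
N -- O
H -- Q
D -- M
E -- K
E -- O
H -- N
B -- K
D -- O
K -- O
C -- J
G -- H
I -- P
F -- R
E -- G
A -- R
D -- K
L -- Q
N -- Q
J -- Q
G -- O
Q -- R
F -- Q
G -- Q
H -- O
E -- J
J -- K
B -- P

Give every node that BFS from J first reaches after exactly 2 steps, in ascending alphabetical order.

A, B, D, F, G, H, I, M, N, R

Level 0: J
Level 1: C, E, K, L, O, P, Q
Level 2: A, B, D, F, G, H, I, M, N, R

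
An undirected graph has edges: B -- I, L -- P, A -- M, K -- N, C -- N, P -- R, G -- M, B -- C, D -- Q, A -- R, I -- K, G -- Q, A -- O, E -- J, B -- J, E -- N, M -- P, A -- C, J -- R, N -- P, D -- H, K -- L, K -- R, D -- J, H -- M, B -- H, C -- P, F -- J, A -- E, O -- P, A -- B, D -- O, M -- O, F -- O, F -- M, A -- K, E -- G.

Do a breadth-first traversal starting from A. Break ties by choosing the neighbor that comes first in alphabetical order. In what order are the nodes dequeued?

A -> B -> C -> E -> K -> M -> O -> R -> H -> I -> J -> N -> P -> G -> L -> F -> D -> Q

Visit A; enqueue B, C, E, K, M, O, R → queue [B, C, E, K, M, O, R]
Visit B; enqueue H, I, J → queue [C, E, K, M, O, R, H, I, J]
Visit C; enqueue N, P → queue [E, K, M, O, R, H, I, J, N, P]
Visit E; enqueue G → queue [K, M, O, R, H, I, J, N, P, G]
Visit K; enqueue L → queue [M, O, R, H, I, J, N, P, G, L]
Visit M; enqueue F → queue [O, R, H, I, J, N, P, G, L, F]
Visit O; enqueue D → queue [R, H, I, J, N, P, G, L, F, D]
Visit R → queue [H, I, J, N, P, G, L, F, D]
Visit H → queue [I, J, N, P, G, L, F, D]
Visit I → queue [J, N, P, G, L, F, D]
Visit J → queue [N, P, G, L, F, D]
Visit N → queue [P, G, L, F, D]
Visit P → queue [G, L, F, D]
Visit G; enqueue Q → queue [L, F, D, Q]
Visit L → queue [F, D, Q]
Visit F → queue [D, Q]
Visit D → queue [Q]
Visit Q → queue []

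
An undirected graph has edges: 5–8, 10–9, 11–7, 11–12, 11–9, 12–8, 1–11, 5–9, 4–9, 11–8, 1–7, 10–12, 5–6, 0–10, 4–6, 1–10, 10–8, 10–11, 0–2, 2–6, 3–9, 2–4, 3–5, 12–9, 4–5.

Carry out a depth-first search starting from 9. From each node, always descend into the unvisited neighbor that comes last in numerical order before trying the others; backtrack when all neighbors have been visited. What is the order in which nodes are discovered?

Visit 9
9 → 12
12 → 11
11 → 10
10 → 8
8 → 5
5 → 6
6 → 4
4 → 2
2 → 0
5 → 3
10 → 1
1 → 7

9 12 11 10 8 5 6 4 2 0 3 1 7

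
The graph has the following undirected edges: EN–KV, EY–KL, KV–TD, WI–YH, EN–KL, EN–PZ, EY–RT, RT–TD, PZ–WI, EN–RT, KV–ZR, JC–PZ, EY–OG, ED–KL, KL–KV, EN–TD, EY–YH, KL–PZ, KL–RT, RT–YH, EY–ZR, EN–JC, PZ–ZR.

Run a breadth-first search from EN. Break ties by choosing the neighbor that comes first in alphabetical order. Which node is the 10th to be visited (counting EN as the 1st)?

Visit EN; enqueue JC, KL, KV, PZ, RT, TD → queue [JC, KL, KV, PZ, RT, TD]
Visit JC → queue [KL, KV, PZ, RT, TD]
Visit KL; enqueue ED, EY → queue [KV, PZ, RT, TD, ED, EY]
Visit KV; enqueue ZR → queue [PZ, RT, TD, ED, EY, ZR]
Visit PZ; enqueue WI → queue [RT, TD, ED, EY, ZR, WI]
Visit RT; enqueue YH → queue [TD, ED, EY, ZR, WI, YH]
Visit TD → queue [ED, EY, ZR, WI, YH]
Visit ED → queue [EY, ZR, WI, YH]
Visit EY; enqueue OG → queue [ZR, WI, YH, OG]
Visit ZR → queue [WI, YH, OG]
Visit WI → queue [YH, OG]
Visit YH → queue [OG]
Visit OG → queue []

Visit order: EN, JC, KL, KV, PZ, RT, TD, ED, EY, ZR, WI, YH, OG

ZR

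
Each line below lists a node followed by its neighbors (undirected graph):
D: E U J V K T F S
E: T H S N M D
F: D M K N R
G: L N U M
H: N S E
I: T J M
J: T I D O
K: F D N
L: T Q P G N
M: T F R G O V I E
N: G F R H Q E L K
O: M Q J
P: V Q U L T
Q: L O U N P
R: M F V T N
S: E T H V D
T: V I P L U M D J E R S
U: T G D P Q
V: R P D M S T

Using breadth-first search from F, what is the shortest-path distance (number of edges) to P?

3

Level 0: F
Level 1: D, K, M, N, R
Level 2: E, G, H, I, J, L, O, Q, S, T, U, V
Level 3: P
P first appears at level 3.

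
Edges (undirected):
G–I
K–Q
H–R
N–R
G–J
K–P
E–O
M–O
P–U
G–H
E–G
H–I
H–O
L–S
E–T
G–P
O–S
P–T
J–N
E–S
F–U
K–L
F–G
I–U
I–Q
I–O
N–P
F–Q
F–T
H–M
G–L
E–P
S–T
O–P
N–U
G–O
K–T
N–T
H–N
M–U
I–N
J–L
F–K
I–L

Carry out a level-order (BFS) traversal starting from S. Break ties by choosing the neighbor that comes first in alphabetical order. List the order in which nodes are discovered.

Visit S; enqueue E, L, O, T → queue [E, L, O, T]
Visit E; enqueue G, P → queue [L, O, T, G, P]
Visit L; enqueue I, J, K → queue [O, T, G, P, I, J, K]
Visit O; enqueue H, M → queue [T, G, P, I, J, K, H, M]
Visit T; enqueue F, N → queue [G, P, I, J, K, H, M, F, N]
Visit G → queue [P, I, J, K, H, M, F, N]
Visit P; enqueue U → queue [I, J, K, H, M, F, N, U]
Visit I; enqueue Q → queue [J, K, H, M, F, N, U, Q]
Visit J → queue [K, H, M, F, N, U, Q]
Visit K → queue [H, M, F, N, U, Q]
Visit H; enqueue R → queue [M, F, N, U, Q, R]
Visit M → queue [F, N, U, Q, R]
Visit F → queue [N, U, Q, R]
Visit N → queue [U, Q, R]
Visit U → queue [Q, R]
Visit Q → queue [R]
Visit R → queue []

S, E, L, O, T, G, P, I, J, K, H, M, F, N, U, Q, R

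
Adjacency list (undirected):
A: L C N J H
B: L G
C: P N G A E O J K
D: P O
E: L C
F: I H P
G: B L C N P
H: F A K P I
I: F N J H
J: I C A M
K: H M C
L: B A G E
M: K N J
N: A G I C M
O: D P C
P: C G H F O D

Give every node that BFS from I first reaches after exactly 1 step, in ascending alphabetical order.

Level 0: I
Level 1: F, H, J, N
Level 2: A, C, G, K, M, P
Level 3: B, D, E, L, O

F, H, J, N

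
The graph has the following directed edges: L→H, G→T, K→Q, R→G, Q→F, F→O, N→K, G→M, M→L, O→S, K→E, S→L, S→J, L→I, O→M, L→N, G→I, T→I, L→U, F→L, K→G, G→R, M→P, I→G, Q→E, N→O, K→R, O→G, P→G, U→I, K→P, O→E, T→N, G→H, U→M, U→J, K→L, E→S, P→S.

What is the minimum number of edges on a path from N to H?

Level 0: N
Level 1: K, O
Level 2: E, G, L, M, P, Q, R, S
Level 3: F, H, I, J, T, U
H first appears at level 3.

3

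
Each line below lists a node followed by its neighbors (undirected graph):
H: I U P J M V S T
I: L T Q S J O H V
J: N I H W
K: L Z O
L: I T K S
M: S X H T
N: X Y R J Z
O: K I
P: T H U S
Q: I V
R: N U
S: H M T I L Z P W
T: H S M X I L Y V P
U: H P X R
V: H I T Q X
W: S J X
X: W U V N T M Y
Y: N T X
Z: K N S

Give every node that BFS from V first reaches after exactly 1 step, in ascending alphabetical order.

H, I, Q, T, X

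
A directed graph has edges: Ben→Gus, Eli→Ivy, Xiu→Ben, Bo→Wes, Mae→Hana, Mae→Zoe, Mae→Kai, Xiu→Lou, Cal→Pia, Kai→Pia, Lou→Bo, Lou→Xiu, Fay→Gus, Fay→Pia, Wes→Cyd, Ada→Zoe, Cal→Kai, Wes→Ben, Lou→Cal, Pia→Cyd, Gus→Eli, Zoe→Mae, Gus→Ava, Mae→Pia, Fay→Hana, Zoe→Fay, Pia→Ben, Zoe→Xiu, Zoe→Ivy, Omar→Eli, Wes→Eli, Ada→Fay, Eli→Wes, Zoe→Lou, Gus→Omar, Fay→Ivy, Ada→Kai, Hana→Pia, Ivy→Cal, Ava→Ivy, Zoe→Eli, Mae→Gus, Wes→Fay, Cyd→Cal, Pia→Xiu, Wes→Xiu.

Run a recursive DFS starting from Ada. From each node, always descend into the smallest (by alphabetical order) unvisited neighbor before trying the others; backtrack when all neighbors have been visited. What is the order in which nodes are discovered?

Ada Fay Gus Ava Ivy Cal Kai Pia Ben Cyd Xiu Lou Bo Wes Eli Omar Hana Zoe Mae

Visit Ada
Ada → Fay
Fay → Gus
Gus → Ava
Ava → Ivy
Ivy → Cal
Cal → Kai
Kai → Pia
Pia → Ben
Pia → Cyd
Pia → Xiu
Xiu → Lou
Lou → Bo
Bo → Wes
Wes → Eli
Gus → Omar
Fay → Hana
Ada → Zoe
Zoe → Mae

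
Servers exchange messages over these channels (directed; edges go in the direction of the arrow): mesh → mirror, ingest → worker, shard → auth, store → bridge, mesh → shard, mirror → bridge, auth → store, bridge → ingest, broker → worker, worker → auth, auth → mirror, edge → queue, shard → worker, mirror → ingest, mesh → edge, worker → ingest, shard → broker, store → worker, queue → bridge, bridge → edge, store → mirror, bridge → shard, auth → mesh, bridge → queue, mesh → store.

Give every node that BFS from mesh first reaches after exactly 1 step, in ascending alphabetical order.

Level 0: mesh
Level 1: edge, mirror, shard, store
Level 2: auth, bridge, broker, ingest, queue, worker

edge, mirror, shard, store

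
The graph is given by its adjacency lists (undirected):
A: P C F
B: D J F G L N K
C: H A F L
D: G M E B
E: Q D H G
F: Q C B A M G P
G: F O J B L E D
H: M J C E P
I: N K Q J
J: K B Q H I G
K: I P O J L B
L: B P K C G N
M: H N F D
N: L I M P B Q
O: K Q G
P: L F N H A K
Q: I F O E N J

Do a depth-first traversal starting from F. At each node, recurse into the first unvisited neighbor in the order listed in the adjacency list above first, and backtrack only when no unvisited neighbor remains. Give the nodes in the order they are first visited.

F, Q, I, N, L, B, D, G, O, K, P, H, M, J, C, A, E

Visit F
F → Q
Q → I
I → N
N → L
L → B
B → D
D → G
G → O
O → K
K → P
P → H
H → M
H → J
H → C
C → A
H → E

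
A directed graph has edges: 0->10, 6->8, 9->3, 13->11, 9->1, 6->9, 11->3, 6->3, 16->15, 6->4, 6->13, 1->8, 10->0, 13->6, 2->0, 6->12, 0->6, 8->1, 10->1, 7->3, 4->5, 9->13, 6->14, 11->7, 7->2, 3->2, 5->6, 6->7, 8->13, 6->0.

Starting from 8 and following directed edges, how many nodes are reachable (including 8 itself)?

BFS from 8 visits: 8, 13, 1, 11, 6, 7, 3, 14, 12, 9, 4, 0, 2, 5, 10
Reachable nodes: 15 of 17 total.

15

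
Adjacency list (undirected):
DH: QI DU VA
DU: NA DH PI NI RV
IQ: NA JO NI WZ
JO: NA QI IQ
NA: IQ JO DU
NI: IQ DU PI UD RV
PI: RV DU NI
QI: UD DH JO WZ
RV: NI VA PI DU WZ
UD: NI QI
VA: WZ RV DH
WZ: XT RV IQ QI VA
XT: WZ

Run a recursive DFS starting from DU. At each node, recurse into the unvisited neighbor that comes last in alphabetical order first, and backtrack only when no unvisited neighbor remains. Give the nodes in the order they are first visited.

Visit DU
DU → RV
RV → WZ
WZ → XT
WZ → VA
VA → DH
DH → QI
QI → UD
UD → NI
NI → PI
NI → IQ
IQ → NA
NA → JO

DU, RV, WZ, XT, VA, DH, QI, UD, NI, PI, IQ, NA, JO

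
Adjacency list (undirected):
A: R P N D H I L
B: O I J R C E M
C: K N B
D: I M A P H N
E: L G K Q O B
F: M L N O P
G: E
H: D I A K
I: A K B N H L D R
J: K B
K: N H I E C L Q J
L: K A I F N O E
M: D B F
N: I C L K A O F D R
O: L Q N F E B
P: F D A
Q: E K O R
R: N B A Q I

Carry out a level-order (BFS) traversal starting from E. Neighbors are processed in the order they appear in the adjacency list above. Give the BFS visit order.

Visit E; enqueue L, G, K, Q, O, B → queue [L, G, K, Q, O, B]
Visit L; enqueue A, I, F, N → queue [G, K, Q, O, B, A, I, F, N]
Visit G → queue [K, Q, O, B, A, I, F, N]
Visit K; enqueue H, C, J → queue [Q, O, B, A, I, F, N, H, C, J]
Visit Q; enqueue R → queue [O, B, A, I, F, N, H, C, J, R]
Visit O → queue [B, A, I, F, N, H, C, J, R]
Visit B; enqueue M → queue [A, I, F, N, H, C, J, R, M]
Visit A; enqueue P, D → queue [I, F, N, H, C, J, R, M, P, D]
Visit I → queue [F, N, H, C, J, R, M, P, D]
Visit F → queue [N, H, C, J, R, M, P, D]
Visit N → queue [H, C, J, R, M, P, D]
Visit H → queue [C, J, R, M, P, D]
Visit C → queue [J, R, M, P, D]
Visit J → queue [R, M, P, D]
Visit R → queue [M, P, D]
Visit M → queue [P, D]
Visit P → queue [D]
Visit D → queue []

E -> L -> G -> K -> Q -> O -> B -> A -> I -> F -> N -> H -> C -> J -> R -> M -> P -> D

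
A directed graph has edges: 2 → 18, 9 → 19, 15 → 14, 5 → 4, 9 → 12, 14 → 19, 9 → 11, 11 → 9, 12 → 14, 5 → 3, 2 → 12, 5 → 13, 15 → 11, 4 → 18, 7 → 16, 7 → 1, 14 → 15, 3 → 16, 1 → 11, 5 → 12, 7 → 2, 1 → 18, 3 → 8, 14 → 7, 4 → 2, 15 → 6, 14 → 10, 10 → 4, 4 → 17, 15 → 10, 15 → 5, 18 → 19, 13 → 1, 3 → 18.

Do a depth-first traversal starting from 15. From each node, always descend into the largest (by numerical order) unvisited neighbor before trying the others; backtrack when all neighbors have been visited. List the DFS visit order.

15 14 19 10 4 18 17 2 12 7 16 1 11 9 6 5 13 3 8

Visit 15
15 → 14
14 → 19
14 → 10
10 → 4
4 → 18
4 → 17
4 → 2
2 → 12
14 → 7
7 → 16
7 → 1
1 → 11
11 → 9
15 → 6
15 → 5
5 → 13
5 → 3
3 → 8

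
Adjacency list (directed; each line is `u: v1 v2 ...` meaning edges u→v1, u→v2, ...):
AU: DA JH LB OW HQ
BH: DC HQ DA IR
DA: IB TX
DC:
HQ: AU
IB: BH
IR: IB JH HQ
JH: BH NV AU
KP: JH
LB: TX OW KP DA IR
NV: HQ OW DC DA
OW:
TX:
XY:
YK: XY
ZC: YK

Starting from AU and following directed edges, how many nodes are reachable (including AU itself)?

BFS from AU visits: AU, DA, HQ, JH, LB, OW, IB, TX, BH, NV, IR, KP, DC
Reachable nodes: 13 of 16 total.

13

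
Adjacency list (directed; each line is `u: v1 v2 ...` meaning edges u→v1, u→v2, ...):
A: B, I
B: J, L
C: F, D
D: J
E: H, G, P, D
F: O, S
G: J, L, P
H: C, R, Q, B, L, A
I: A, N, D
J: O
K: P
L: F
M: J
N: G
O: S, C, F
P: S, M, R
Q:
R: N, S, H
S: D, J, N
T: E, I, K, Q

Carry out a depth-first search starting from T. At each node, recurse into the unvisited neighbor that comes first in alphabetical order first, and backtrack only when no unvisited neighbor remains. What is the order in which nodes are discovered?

T -> E -> D -> J -> O -> C -> F -> S -> N -> G -> L -> P -> M -> R -> H -> A -> B -> I -> Q -> K

Visit T
T → E
E → D
D → J
J → O
O → C
C → F
F → S
S → N
N → G
G → L
G → P
P → M
P → R
R → H
H → A
A → B
A → I
H → Q
T → K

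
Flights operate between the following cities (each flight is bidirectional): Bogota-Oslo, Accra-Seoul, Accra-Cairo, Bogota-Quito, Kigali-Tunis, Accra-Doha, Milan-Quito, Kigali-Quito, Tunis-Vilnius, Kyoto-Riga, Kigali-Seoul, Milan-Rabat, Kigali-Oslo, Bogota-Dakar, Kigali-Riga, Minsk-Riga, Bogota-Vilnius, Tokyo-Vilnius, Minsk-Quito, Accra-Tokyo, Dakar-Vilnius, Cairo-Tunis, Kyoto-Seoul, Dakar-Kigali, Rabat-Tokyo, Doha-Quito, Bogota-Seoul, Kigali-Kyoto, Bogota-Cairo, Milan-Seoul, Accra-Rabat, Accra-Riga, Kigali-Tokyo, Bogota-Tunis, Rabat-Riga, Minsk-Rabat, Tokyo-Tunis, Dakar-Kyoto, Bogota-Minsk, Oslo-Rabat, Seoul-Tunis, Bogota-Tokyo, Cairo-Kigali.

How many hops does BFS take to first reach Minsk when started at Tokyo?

Level 0: Tokyo
Level 1: Accra, Bogota, Kigali, Rabat, Tunis, Vilnius
Level 2: Cairo, Dakar, Doha, Kyoto, Milan, Minsk, Oslo, Quito, Riga, Seoul
Minsk first appears at level 2.

2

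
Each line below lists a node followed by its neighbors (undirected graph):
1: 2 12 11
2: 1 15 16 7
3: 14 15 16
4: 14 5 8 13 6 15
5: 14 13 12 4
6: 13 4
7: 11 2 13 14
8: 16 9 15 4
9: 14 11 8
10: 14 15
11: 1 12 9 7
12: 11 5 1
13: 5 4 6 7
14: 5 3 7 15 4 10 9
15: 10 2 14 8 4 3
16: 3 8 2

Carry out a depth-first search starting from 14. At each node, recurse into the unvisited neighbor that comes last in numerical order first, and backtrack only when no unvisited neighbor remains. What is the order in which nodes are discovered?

14, 15, 10, 8, 16, 3, 2, 7, 13, 6, 4, 5, 12, 11, 9, 1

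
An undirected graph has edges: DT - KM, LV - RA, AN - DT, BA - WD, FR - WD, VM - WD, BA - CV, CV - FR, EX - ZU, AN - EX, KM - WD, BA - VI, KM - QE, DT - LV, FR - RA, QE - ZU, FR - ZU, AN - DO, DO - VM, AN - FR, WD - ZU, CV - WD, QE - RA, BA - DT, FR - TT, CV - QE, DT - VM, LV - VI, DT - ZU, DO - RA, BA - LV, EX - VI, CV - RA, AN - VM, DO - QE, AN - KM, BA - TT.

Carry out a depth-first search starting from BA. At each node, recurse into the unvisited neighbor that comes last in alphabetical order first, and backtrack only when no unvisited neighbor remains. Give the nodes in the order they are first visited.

BA -> WD -> ZU -> QE -> RA -> LV -> VI -> EX -> AN -> VM -> DT -> KM -> DO -> FR -> TT -> CV

Visit BA
BA → WD
WD → ZU
ZU → QE
QE → RA
RA → LV
LV → VI
VI → EX
EX → AN
AN → VM
VM → DT
DT → KM
VM → DO
AN → FR
FR → TT
FR → CV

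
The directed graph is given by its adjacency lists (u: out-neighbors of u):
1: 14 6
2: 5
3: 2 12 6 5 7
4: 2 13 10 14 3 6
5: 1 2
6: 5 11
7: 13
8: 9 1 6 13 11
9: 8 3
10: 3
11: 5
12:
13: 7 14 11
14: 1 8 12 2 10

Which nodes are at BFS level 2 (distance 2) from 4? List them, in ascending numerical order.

Level 0: 4
Level 1: 2, 3, 6, 10, 13, 14
Level 2: 1, 5, 7, 8, 11, 12
Level 3: 9

1, 5, 7, 8, 11, 12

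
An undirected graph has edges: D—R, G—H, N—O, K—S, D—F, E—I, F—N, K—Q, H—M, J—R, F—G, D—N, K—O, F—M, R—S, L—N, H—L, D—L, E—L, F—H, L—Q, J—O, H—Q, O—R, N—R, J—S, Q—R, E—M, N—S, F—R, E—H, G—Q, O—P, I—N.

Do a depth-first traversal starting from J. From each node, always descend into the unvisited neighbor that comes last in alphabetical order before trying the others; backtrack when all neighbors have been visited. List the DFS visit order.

J → S → R → Q → L → N → O → P → K → I → E → M → H → G → F → D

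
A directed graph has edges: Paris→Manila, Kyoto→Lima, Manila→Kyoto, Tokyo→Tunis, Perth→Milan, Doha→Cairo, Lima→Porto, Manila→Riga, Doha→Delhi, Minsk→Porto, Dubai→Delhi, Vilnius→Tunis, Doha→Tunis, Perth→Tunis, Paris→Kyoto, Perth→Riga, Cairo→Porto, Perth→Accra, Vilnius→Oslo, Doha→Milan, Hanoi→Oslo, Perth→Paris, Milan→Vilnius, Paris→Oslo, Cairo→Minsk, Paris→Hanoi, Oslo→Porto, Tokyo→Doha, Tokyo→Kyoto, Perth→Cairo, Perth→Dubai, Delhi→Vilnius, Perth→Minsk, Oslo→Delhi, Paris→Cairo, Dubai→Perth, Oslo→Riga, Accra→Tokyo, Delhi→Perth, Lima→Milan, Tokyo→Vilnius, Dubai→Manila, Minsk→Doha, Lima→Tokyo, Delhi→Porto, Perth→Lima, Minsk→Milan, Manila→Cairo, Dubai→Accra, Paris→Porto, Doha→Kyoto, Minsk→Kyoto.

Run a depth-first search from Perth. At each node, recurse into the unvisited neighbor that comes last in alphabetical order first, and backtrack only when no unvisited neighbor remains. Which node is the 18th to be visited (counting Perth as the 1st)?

Dubai

Visit Perth
Perth → Tunis
Perth → Riga
Perth → Paris
Paris → Porto
Paris → Oslo
Oslo → Delhi
Delhi → Vilnius
Paris → Manila
Manila → Kyoto
Kyoto → Lima
Lima → Tokyo
Tokyo → Doha
Doha → Milan
Doha → Cairo
Cairo → Minsk
Paris → Hanoi
Perth → Dubai
Dubai → Accra

Visit order: Perth, Tunis, Riga, Paris, Porto, Oslo, Delhi, Vilnius, Manila, Kyoto, Lima, Tokyo, Doha, Milan, Cairo, Minsk, Hanoi, Dubai, Accra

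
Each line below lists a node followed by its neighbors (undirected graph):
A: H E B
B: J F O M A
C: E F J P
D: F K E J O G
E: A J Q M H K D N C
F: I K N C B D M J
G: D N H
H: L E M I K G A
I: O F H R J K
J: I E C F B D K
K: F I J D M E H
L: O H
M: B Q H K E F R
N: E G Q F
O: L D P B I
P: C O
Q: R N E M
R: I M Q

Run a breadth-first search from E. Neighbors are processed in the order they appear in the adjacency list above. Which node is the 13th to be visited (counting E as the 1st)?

Visit E; enqueue A, J, Q, M, H, K, D, N, C → queue [A, J, Q, M, H, K, D, N, C]
Visit A; enqueue B → queue [J, Q, M, H, K, D, N, C, B]
Visit J; enqueue I, F → queue [Q, M, H, K, D, N, C, B, I, F]
Visit Q; enqueue R → queue [M, H, K, D, N, C, B, I, F, R]
Visit M → queue [H, K, D, N, C, B, I, F, R]
Visit H; enqueue L, G → queue [K, D, N, C, B, I, F, R, L, G]
Visit K → queue [D, N, C, B, I, F, R, L, G]
Visit D; enqueue O → queue [N, C, B, I, F, R, L, G, O]
Visit N → queue [C, B, I, F, R, L, G, O]
Visit C; enqueue P → queue [B, I, F, R, L, G, O, P]
Visit B → queue [I, F, R, L, G, O, P]
Visit I → queue [F, R, L, G, O, P]
Visit F → queue [R, L, G, O, P]
Visit R → queue [L, G, O, P]
Visit L → queue [G, O, P]
Visit G → queue [O, P]
Visit O → queue [P]
Visit P → queue []

Visit order: E, A, J, Q, M, H, K, D, N, C, B, I, F, R, L, G, O, P

F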